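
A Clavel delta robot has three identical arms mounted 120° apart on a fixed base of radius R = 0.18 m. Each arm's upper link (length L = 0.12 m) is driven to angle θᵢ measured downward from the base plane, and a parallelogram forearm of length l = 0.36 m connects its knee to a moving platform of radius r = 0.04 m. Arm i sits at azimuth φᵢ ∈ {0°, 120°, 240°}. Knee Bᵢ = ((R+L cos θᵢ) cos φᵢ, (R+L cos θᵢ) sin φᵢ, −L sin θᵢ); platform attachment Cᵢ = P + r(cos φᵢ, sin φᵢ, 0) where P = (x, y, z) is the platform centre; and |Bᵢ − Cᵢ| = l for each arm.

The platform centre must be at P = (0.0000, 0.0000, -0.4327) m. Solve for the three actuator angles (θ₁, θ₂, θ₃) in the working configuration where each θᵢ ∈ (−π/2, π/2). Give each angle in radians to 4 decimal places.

θ₁ = 1.3093, θ₂ = 1.3093, θ₃ = 1.3093

φ1=0.0° → target in arm frame (0.0000, 0.0000)
  A=0.1400, B=-0.4327, C=(l²−L²−A²−y'²−z²)/(2L)=-0.3818
  θ1 = atan2(B,A) + arccos(C/0.4548) = 1.3093
rotate P by −φ2: (0.0000, 0.0000, -0.4327)
  e−x'=0.1400;  (l²−L²−(e−x')²−y'²−z²)/2L = -0.3818
  √(A²+B²)=0.4548;  θ2 = -1.2579+2.5671 ≈ 1.3093
rotate P by −φ3: (0.0000, 0.0000, -0.4327)
  e−x'=0.1400;  (l²−L²−(e−x')²−y'²−z²)/2L = -0.3818
  γ=atan2(-0.4327,0.1400)=-1.2579;  ψ=arccos(-0.8395)=2.5671;  θ3=γ+ψ≈1.3093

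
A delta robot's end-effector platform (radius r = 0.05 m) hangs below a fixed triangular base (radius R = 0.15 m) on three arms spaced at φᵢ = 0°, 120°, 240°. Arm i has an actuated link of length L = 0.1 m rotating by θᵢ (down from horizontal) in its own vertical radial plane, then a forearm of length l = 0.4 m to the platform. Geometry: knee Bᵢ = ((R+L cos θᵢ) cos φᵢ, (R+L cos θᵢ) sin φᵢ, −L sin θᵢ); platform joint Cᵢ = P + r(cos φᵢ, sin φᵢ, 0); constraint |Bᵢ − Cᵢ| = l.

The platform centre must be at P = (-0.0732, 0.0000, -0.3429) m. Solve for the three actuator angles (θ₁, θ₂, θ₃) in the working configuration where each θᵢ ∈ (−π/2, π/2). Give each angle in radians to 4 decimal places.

φ1=0.0° → target in arm frame (-0.0732, 0.0000)
  e−x'=0.1732;  (l²−L²−(e−x')²−y'²−z²)/2L = 0.0121
  √(A²+B²)=0.3842;  θ1 = -1.1031+1.5393 ≈ 0.4362
rotate P by −φ2: (0.0366, 0.0634, -0.3429)
  A cos θ + B sin θ = C:  0.0634·cos θ + -0.3429·sin θ = 0.1219
  θ2 = atan2(B,A) + arccos(C/0.3487) = -0.1743
arm 3 (φ=240.0°): x'=0.0366, y'=-0.0634
  A=0.0634, B=-0.3429, C=(l²−L²−A²−y'²−z²)/(2L)=0.1219
  √(A²+B²)=0.3487;  θ3 = -1.3880+1.2137 ≈ -0.1743

θ₁ = 0.4362, θ₂ = -0.1743, θ₃ = -0.1743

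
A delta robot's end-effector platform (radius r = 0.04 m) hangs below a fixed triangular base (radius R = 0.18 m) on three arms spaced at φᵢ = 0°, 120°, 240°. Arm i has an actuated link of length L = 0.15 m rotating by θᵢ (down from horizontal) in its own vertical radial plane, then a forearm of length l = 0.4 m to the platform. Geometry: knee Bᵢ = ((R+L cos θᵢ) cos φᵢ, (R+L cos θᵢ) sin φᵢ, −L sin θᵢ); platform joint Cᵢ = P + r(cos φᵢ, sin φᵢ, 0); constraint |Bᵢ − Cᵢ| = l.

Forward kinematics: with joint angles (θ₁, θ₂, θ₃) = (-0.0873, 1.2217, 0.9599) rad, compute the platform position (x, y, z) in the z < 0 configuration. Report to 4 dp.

S1 = (0.2894·cos0.0°, 0.2894·sin0.0°, 0.0131) = (0.2894, 0.0000, 0.0131)
S2 = (0.1913·cos120.0°, 0.1913·sin120.0°, -0.1410) = (-0.0957, 0.1657, -0.1410)
φ3=240.0°: virtual centre (-0.1130, -0.1958, -0.1229), radius l
|S₂|²−|S₁|² = -0.0275;  |S₃|²−|S₁|² = -0.0177
[-0.7702 0.3314 -0.3081]·P = -0.0275;  [-0.8049 -0.3915 -0.2719]·P = -0.0177
Cramer: x(z) = 0.0293-0.3708z;  y(z) = -0.0149+0.0678z
quadratic in z: (1.1421)z²+(0.1648)z+(-0.0919)=0, √Δ=0.6687 → z ∈ {-0.3649, 0.2206}; z = -0.3649 (taking z<0)
x = 0.1646, y = -0.0396

(0.1646, -0.0396, -0.3649)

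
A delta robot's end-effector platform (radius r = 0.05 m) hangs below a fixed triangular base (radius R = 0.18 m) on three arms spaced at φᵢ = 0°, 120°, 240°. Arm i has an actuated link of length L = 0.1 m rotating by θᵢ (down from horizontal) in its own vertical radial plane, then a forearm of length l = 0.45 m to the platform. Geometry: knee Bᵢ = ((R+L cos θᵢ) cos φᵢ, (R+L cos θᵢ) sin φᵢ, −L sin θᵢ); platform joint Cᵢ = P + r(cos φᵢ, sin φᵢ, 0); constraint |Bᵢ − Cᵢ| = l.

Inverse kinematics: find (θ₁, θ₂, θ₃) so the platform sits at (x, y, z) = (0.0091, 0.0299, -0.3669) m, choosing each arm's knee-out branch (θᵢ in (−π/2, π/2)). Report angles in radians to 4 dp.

θ₁ = -0.2622, θ₂ = -0.3497, θ₃ = 0.0000

φ1=0.0° → target in arm frame (0.0091, 0.0299)
  A=0.1209, B=-0.3669, C=(l²−L²−A²−y'²−z²)/(2L)=0.2119
  √(A²+B²)=0.3863;  θ1 = -1.2525+0.9903 ≈ -0.2622
arm 2 (φ=120.0°): x'=0.0213, y'=-0.0228
  e−x'=0.1087;  (l²−L²−(e−x')²−y'²−z²)/2L = 0.2278
  θ2 = atan2(B,A) + arccos(C/0.3827) = -0.3497
arm 3 (φ=240.0°): x'=-0.0304, y'=-0.0071
  A=0.1604, B=-0.3669, C=(l²−L²−A²−y'²−z²)/(2L)=0.1605
  √(A²+B²)=0.4004;  θ3 = -1.1586+1.1585 ≈ 0.0000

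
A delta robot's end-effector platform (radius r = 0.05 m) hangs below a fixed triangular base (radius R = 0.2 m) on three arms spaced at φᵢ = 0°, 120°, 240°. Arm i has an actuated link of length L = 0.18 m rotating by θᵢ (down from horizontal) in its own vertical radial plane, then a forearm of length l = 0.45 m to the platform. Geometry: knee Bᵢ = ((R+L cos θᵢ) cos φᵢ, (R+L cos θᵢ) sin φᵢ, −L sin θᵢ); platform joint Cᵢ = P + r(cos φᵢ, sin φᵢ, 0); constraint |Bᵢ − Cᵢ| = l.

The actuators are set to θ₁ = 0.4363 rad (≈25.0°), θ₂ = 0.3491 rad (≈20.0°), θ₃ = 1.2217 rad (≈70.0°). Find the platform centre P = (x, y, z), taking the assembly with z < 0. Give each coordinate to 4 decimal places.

arm 1 at φ=0.0°: e+L cos θ1 = 0.3131;  O1 = (0.3131, 0.0000, -0.0761)
O2 = (0.3191·cos120.0°, 0.3191·sin120.0°, -0.0616) = (-0.1596, 0.2764, -0.0616)
φ3=240.0°: virtual centre (-0.1058, -0.1832, -0.1691), radius l
|O₂|²−|O₁|² = 0.0018;  |O₃|²−|O₁|² = -0.0305
[-0.9454 0.5528 0.0290]·P = 0.0018;  [-0.8378 -0.3664 -0.1862]·P = -0.0305
Cramer: x(z) = 0.0200-0.1140z;  y(z) = 0.0374-0.2474z
quadratic in z: (1.0742)z²+(0.2004)z+(-0.1094)=0, √Δ=0.7142 → z ∈ {-0.4257, 0.2392}; z = -0.4257 (taking z<0)
x = 0.0685, y = 0.1428

(0.0685, 0.1428, -0.4257)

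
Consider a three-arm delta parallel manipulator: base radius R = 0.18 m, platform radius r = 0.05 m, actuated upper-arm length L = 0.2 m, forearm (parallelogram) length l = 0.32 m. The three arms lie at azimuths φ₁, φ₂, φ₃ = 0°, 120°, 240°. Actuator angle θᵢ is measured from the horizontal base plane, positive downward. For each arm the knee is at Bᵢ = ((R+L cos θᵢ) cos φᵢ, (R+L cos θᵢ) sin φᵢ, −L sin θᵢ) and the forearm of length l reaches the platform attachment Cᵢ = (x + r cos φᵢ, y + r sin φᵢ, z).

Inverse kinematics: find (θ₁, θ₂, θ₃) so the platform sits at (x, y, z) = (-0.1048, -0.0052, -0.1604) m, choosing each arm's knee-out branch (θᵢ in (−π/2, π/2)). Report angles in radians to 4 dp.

θ₁ = 1.1347, θ₂ = 0.1743, θ₃ = 0.0869

rotate P by −φ1: (-0.1048, -0.0052, -0.1604)
  e−x'=0.2348;  (l²−L²−(e−x')²−y'²−z²)/2L = -0.0462
  γ=atan2(-0.1604,0.2348)=-0.5993;  ψ=arccos(-0.1625)=1.7340;  θ1=γ+ψ≈1.1347
φ2=120.0° → target in arm frame (0.0479, 0.0934)
  e−x'=0.0821;  (l²−L²−(e−x')²−y'²−z²)/2L = 0.0530
  θ2 = atan2(B,A) + arccos(C/0.1802) = 0.1743
rotate P by −φ3: (0.0569, -0.0882, -0.1604)
  A=0.0731, B=-0.1604, C=(l²−L²−A²−y'²−z²)/(2L)=0.0589
  γ=atan2(-0.1604,0.0731)=-1.1432;  ψ=arccos(0.3341)=1.2301;  θ3=γ+ψ≈0.0869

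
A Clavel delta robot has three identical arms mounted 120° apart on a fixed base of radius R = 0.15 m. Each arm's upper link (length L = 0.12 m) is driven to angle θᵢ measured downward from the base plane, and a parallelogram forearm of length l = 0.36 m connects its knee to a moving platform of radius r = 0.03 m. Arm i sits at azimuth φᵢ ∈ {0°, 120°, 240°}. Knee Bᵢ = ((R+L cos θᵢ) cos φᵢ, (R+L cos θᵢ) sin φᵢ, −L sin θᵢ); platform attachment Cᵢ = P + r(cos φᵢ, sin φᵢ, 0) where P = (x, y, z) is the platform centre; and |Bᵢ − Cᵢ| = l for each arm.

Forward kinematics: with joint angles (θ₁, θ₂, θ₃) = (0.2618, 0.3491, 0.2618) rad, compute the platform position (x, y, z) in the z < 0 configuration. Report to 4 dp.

arm 1 at φ=0.0°: ρ1 = 0.2359;  centre 1 = (0.2359, 0.0000, -0.0311)
φ2=120.0°: virtual centre (-0.1164, 0.2016, -0.0410), radius l
arm 3 at φ=240.0°: ρ3 = 0.2359;  centre 3 = (-0.1180, -0.2043, -0.0311)
eliminate P² terms by subtracting sphere 1 from 2 and 3
plane₁₂: -0.7046x+0.4032y+-0.0200z = -0.0008
Cramer: x(z) = 0.0005-0.0142z;  y(z) = -0.0009+0.0247z
into |P−centre ₁|² = l²: 1.0008z² + 0.0688z + -0.0732 = 0;  Δ = 0.2979;  z = -0.3070 or 0.2383 → z<0 root = -0.3070
x = 0.0049, y = -0.0085

(0.0049, -0.0085, -0.3070)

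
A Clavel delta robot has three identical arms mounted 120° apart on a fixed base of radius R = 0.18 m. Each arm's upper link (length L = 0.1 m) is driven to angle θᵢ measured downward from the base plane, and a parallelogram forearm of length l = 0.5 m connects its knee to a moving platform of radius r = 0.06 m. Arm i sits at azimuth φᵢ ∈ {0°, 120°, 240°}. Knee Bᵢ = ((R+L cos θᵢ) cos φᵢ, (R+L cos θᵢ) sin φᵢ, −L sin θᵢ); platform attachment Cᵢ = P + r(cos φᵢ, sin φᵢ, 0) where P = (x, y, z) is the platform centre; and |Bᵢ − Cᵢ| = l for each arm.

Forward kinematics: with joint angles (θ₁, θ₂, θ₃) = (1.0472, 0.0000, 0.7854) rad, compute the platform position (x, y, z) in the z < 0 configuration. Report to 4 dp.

(-0.1033, 0.1035, -0.4923)

arm 1 at φ=0.0°: (R−r)+L cos θ1 = 0.1700;  S1 = (0.1700, 0.0000, -0.0866)
S2 = (0.2200·cos120.0°, 0.2200·sin120.0°, 0.0000) = (-0.1100, 0.1905, 0.0000)
φ3=240.0°: virtual centre (-0.0954, -0.1652, -0.0707), radius l
|S₂|²−|S₁|² = 0.0120;  |S₃|²−|S₁|² = 0.0050
linear system: -0.5600x+0.3811y = 0.0120−0.1732z; -0.5307x+-0.3303y = 0.0050−0.0318z
Cramer: x(z) = -0.0151+0.1790z;  y(z) = 0.0093-0.1914z
quadratic in z: (1.0687)z²+(0.1034)z+(-0.2081)=0, √Δ=0.9489 → z ∈ {-0.4923, 0.3956}; z = -0.4923 (taking z<0)
x = -0.1033, y = 0.1035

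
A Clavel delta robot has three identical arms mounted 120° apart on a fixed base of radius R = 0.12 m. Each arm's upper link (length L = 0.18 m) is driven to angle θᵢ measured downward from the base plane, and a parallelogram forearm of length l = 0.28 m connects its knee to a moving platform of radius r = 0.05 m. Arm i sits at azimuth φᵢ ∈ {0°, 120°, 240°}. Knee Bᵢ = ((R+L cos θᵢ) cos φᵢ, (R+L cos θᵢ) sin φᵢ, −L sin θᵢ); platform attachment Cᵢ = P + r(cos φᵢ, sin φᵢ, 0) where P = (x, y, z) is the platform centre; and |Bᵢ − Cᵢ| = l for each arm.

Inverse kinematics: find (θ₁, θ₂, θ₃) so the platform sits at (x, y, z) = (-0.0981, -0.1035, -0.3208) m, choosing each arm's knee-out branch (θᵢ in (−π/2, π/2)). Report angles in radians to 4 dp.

rotate P by −φ1: (-0.0981, -0.1035, -0.3208)
  A=0.1681, B=-0.3208, C=(l²−L²−A²−y'²−z²)/(2L)=-0.2663
  θ1 = atan2(B,A) + arccos(C/0.3622) = 1.3089
rotate P by −φ2: (-0.0406, 0.1367, -0.3208)
  e−x'=0.1106;  (l²−L²−(e−x')²−y'²−z²)/2L = -0.2440
  θ2 = atan2(B,A) + arccos(C/0.3393) = 1.1343
arm 3 (φ=240.0°): x'=0.1387, y'=-0.0332
  e−x'=-0.0687;  (l²−L²−(e−x')²−y'²−z²)/2L = -0.1743
  γ=atan2(-0.3208,-0.0687)=-1.7817;  ψ=arccos(-0.5312)=2.1308;  θ3=γ+ψ≈0.3491

θ₁ = 1.3089, θ₂ = 1.1343, θ₃ = 0.3491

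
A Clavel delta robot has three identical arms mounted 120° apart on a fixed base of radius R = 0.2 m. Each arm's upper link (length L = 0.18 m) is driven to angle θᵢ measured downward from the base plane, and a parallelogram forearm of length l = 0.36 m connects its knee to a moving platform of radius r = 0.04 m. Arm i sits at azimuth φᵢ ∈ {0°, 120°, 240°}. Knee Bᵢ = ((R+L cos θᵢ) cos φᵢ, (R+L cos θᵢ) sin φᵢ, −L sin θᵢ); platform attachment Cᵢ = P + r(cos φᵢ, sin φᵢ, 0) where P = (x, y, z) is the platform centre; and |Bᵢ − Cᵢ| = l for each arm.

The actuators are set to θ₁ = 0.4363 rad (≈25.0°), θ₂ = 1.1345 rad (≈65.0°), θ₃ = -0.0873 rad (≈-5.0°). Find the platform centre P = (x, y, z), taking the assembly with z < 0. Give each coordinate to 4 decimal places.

(0.0224, -0.1194, -0.2339)

arm 1 at φ=0.0°: (R−r)+L cos θ1 = 0.3231;  centre 1 = (0.3231, 0.0000, -0.0761)
φ2=120.0°: virtual centre (-0.1180, 0.2044, -0.1631), radius l
φ3=240.0°: virtual centre (-0.1697, -0.2939, 0.0157), radius l
eliminate P² terms by subtracting sphere 1 from 2 and 3
plane₁₂: -0.8823x+0.4089y+-0.1741z = -0.0279
det = 0.9215;  x = 0.0155+-0.0296z,  y = -0.0348+0.3620z
quadratic in z: (1.1319)z²+(0.1452)z+(-0.0279)=0, √Δ=0.3842 → z ∈ {-0.2339, 0.1056}; z = -0.2339 (taking z<0)
x = 0.0224, y = -0.1194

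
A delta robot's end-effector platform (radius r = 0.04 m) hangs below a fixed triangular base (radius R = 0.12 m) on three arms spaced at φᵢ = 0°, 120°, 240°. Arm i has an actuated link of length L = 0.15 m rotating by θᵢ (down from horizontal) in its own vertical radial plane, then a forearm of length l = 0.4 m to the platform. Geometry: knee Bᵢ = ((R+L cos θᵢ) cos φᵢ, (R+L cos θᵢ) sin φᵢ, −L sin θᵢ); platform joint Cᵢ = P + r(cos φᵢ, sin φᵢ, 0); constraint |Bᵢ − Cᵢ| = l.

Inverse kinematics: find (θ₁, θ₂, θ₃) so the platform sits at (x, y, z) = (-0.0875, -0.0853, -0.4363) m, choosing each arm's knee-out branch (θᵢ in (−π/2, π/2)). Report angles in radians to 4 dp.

θ₁ = 1.0468, θ₂ = 0.8725, θ₃ = 0.3490

arm 1 (φ=0.0°): x'=-0.0875, y'=-0.0853
  e−x'=0.1675;  (l²−L²−(e−x')²−y'²−z²)/2L = -0.2940
  √(A²+B²)=0.4673;  θ1 = -1.2042+2.2511 ≈ 1.0468
arm 2 (φ=120.0°): x'=-0.0301, y'=0.1184
  A=0.1101, B=-0.4363, C=(l²−L²−A²−y'²−z²)/(2L)=-0.2634
  θ2 = atan2(B,A) + arccos(C/0.4500) = 0.8725
rotate P by −φ3: (0.1176, -0.0331, -0.4363)
  A cos θ + B sin θ = C:  -0.0376·cos θ + -0.4363·sin θ = -0.1846
  √(A²+B²)=0.4379;  θ3 = -1.6568+2.0059 ≈ 0.3490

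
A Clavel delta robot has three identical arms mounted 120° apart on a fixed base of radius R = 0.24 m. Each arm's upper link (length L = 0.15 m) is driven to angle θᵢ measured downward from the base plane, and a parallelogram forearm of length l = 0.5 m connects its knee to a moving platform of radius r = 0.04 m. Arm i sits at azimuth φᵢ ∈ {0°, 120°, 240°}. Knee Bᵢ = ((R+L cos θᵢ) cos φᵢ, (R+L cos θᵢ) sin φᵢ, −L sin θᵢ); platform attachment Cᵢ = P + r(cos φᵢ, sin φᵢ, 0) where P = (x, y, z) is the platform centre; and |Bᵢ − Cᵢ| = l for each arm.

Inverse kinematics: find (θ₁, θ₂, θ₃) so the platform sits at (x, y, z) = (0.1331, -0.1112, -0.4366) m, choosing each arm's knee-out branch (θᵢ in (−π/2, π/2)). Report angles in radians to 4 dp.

θ₁ = 0.0002, θ₂ = 1.3090, θ₃ = 0.5239

φ1=0.0° → target in arm frame (0.1331, -0.1112)
  e−x'=0.0669;  (l²−L²−(e−x')²−y'²−z²)/2L = 0.0668
  θ1 = atan2(B,A) + arccos(C/0.4417) = 0.0002
φ2=120.0° → target in arm frame (-0.1629, -0.0597)
  A cos θ + B sin θ = C:  0.3629·cos θ + -0.4366·sin θ = -0.3278
  γ=atan2(-0.4366,0.3629)=-0.8774;  ψ=arccos(-0.5774)=2.1864;  θ2=γ+ψ≈1.3090
arm 3 (φ=240.0°): x'=0.0298, y'=0.1709
  A cos θ + B sin θ = C:  0.1702·cos θ + -0.4366·sin θ = -0.0710
  θ3 = atan2(B,A) + arccos(C/0.4686) = 0.5239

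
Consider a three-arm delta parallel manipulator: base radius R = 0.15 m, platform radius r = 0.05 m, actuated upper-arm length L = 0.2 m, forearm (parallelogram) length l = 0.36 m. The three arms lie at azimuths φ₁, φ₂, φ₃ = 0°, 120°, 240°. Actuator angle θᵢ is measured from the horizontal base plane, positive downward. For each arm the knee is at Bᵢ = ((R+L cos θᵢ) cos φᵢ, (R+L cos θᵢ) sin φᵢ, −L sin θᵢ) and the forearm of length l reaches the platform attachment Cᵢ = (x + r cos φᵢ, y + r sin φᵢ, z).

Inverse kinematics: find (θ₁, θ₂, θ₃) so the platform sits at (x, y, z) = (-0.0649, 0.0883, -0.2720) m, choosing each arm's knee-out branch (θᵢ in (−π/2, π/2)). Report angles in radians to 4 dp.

rotate P by −φ1: (-0.0649, 0.0883, -0.2720)
  A cos θ + B sin θ = C:  0.1649·cos θ + -0.2720·sin θ = -0.0484
  √(A²+B²)=0.3181;  θ1 = -1.0258+1.7237 ≈ 0.6979
arm 2 (φ=120.0°): x'=0.1089, y'=0.0121
  A cos θ + B sin θ = C:  -0.0089·cos θ + -0.2720·sin θ = 0.0385
  √(A²+B²)=0.2721;  θ2 = -1.6036+1.4289 ≈ -0.1746
φ3=240.0° → target in arm frame (-0.0440, -0.1004)
  e−x'=0.1440;  (l²−L²−(e−x')²−y'²−z²)/2L = -0.0380
  √(A²+B²)=0.3078;  θ3 = -1.0838+1.6946 ≈ 0.6107

θ₁ = 0.6979, θ₂ = -0.1746, θ₃ = 0.6107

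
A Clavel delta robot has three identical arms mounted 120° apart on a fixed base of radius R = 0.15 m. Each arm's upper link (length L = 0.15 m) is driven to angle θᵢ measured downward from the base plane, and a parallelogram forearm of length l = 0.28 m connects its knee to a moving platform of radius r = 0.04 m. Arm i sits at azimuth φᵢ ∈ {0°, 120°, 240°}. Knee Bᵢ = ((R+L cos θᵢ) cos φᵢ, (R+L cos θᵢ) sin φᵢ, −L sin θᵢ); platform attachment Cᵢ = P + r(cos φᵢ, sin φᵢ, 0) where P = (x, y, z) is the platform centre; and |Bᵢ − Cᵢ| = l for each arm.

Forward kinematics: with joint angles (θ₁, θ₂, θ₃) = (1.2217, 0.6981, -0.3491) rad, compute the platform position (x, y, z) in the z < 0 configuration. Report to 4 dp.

(-0.1059, -0.0704, -0.1862)

O1 = (0.1613·cos0.0°, 0.1613·sin0.0°, -0.1410) = (0.1613, 0.0000, -0.1410)
φ2=120.0°: virtual centre (-0.1125, 0.1948, -0.0964), radius l
O3 = (0.2510·cos240.0°, 0.2510·sin240.0°, 0.0513) = (-0.1255, -0.2173, 0.0513)
subtract pairs → two planes through P
linear system: -0.5475x+0.3896y = 0.0140−0.0891z; -0.5736x+-0.4347y = 0.0197−0.3845z
det = 0.4614;  x = -0.0298+0.4085z,  y = -0.0060+0.3455z
into |P−O₁|² = l²: 1.2863z² + 0.1216z + -0.0220 = 0;  Δ = 0.1278;  z = -0.1862 or 0.0917 → z<0 root = -0.1862
x = -0.1059, y = -0.0704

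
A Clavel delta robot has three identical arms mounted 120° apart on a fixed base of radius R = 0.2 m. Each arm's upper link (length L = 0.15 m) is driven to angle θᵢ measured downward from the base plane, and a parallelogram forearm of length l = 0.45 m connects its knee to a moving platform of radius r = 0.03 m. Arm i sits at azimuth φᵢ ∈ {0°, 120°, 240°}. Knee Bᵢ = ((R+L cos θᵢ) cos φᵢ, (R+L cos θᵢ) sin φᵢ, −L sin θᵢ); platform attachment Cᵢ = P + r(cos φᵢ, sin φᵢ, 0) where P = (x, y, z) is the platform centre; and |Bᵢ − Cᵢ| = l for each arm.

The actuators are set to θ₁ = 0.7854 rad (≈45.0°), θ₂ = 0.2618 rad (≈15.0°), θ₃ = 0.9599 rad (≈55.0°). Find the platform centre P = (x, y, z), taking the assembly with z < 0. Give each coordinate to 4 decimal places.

S1 = (0.2761·cos0.0°, 0.2761·sin0.0°, -0.1061) = (0.2761, 0.0000, -0.1061)
arm 2 at φ=120.0°: e+L cos θ2 = 0.3149;  S2 = (-0.1574, 0.2727, -0.0388)
S3 = (0.2560·cos240.0°, 0.2560·sin240.0°, -0.1229) = (-0.1280, -0.2217, -0.1229)
eliminate P² terms by subtracting sphere 1 from 2 and 3
[-0.8670 0.5454 0.1345]·P = 0.0132;  [-0.8082 -0.4435 -0.0336]·P = -0.0068
det = 0.8253;  x = -0.0026+0.0501z,  y = 0.0201+-0.1670z
sphere 1 gives Az²+Bz+C=0 with A=1.0304, B=0.1775, C=-0.1132;  B²−4AC=0.4981;  roots -0.4286, 0.2563;  negative root z = -0.4286
x = -0.0240, y = 0.0917

(-0.0240, 0.0917, -0.4286)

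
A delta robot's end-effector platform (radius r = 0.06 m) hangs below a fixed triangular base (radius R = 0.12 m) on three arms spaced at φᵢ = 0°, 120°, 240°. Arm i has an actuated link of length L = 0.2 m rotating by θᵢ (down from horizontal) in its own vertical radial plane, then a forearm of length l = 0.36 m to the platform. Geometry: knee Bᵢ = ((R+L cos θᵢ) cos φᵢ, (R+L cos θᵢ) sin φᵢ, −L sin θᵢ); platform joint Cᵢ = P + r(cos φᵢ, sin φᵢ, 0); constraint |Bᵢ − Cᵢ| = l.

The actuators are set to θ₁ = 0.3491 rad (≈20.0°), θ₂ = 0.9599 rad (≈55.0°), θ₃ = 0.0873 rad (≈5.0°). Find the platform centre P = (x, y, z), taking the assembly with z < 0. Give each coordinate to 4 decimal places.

arm 1 at φ=0.0°: (R−r)+L cos θ1 = 0.2479;  centre 1 = (0.2479, 0.0000, -0.0684)
centre 2 = (0.1747·cos120.0°, 0.1747·sin120.0°, -0.1638) = (-0.0874, 0.1513, -0.1638)
arm 3 at φ=240.0°: (R−r)+L cos θ3 = 0.2592;  centre 3 = (-0.1296, -0.2245, -0.0174)
subtract pairs → two planes through P
linear system: -0.6706x+0.3026y = -0.0088−-0.1908z; -0.7551x+-0.4490y = 0.0014−0.1019z
Cramer: x(z) = 0.0067-0.1035z;  y(z) = -0.0142+0.4012z
sphere 1 gives Az²+Bz+C=0 with A=1.1717, B=0.1754, C=-0.0665;  B²−4AC=0.3425;  roots -0.3246, 0.1749;  negative root z = -0.3246
x = 0.0403, y = -0.1444

(0.0403, -0.1444, -0.3246)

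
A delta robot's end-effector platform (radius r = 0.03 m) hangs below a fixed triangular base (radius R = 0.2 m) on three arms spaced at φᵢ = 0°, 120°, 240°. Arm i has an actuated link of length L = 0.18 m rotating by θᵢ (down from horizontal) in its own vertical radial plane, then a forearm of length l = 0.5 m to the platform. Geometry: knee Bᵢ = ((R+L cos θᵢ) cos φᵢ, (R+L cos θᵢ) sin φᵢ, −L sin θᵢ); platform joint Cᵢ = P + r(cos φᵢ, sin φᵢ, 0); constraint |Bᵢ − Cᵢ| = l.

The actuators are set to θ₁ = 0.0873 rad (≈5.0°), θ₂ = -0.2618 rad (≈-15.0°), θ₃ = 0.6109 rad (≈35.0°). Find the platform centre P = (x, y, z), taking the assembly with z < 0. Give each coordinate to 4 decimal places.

(0.0177, 0.1062, -0.3745)

O1 = (0.3493·cos0.0°, 0.3493·sin0.0°, -0.0157) = (0.3493, 0.0000, -0.0157)
O2 = (0.3439·cos120.0°, 0.3439·sin120.0°, 0.0466) = (-0.1719, 0.2978, 0.0466)
arm 3 at φ=240.0°: (R−r)+L cos θ3 = 0.3174;  O3 = (-0.1587, -0.2749, -0.1032)
subtract pairs → two planes through P
plane₁₂: -1.0425x+0.5956y+0.1246z = -0.0019
Cramer: x(z) = 0.0063-0.0304z;  y(z) = 0.0080-0.2623z
into |P−O₁|² = l²: 1.0697z² + 0.0480z + -0.1321 = 0;  Δ = 0.5674;  z = -0.3745 or 0.3296 → z<0 root = -0.3745
x = 0.0177, y = 0.1062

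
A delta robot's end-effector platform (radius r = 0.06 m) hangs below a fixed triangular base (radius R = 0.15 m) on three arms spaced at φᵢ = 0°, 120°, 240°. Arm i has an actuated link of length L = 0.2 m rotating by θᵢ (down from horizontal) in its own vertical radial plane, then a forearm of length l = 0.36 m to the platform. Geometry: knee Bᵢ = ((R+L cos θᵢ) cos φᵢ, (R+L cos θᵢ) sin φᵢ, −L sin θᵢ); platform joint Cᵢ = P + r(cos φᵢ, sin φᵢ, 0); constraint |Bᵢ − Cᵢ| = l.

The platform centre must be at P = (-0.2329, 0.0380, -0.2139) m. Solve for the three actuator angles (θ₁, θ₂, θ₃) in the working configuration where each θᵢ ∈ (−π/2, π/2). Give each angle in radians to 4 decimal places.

θ₁ = 1.3965, θ₂ = -0.3490, θ₃ = 0.0875

rotate P by −φ1: (-0.2329, 0.0380, -0.2139)
  A cos θ + B sin θ = C:  0.3229·cos θ + -0.2139·sin θ = -0.1547
  θ1 = atan2(B,A) + arccos(C/0.3873) = 1.3965
arm 2 (φ=120.0°): x'=0.1494, y'=0.1827
  A cos θ + B sin θ = C:  -0.0594·cos θ + -0.2139·sin θ = 0.0174
  √(A²+B²)=0.2220;  θ2 = -1.8415+1.4925 ≈ -0.3490
φ3=240.0° → target in arm frame (0.0835, -0.2207)
  A cos θ + B sin θ = C:  0.0065·cos θ + -0.2139·sin θ = -0.0123
  θ3 = atan2(B,A) + arccos(C/0.2140) = 0.0875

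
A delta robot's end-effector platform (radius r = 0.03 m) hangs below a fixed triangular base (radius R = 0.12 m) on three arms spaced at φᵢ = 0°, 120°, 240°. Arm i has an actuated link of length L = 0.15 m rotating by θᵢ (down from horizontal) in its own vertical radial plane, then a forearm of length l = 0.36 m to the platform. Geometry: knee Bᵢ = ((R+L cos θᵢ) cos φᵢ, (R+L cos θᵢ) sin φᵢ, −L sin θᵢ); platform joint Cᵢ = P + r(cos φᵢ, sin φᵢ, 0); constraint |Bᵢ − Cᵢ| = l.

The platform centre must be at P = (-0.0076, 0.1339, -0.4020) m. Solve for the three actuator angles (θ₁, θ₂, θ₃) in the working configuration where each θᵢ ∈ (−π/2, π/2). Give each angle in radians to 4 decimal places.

θ₁ = 0.9595, θ₂ = 0.4361, θ₃ = 1.3088

rotate P by −φ1: (-0.0076, 0.1339, -0.4020)
  A=0.0976, B=-0.4020, C=(l²−L²−A²−y'²−z²)/(2L)=-0.2732
  √(A²+B²)=0.4137;  θ1 = -1.3326+2.2922 ≈ 0.9595
φ2=120.0° → target in arm frame (0.1198, -0.0604)
  e−x'=-0.0298;  (l²−L²−(e−x')²−y'²−z²)/2L = -0.1968
  γ=atan2(-0.4020,-0.0298)=-1.6447;  ψ=arccos(-0.4882)=2.0808;  θ2=γ+ψ≈0.4361
rotate P by −φ3: (-0.1122, -0.0735, -0.4020)
  e−x'=0.2022;  (l²−L²−(e−x')²−y'²−z²)/2L = -0.3359
  γ=atan2(-0.4020,0.2022)=-1.1048;  ψ=arccos(-0.7466)=2.4137;  θ3=γ+ψ≈1.3088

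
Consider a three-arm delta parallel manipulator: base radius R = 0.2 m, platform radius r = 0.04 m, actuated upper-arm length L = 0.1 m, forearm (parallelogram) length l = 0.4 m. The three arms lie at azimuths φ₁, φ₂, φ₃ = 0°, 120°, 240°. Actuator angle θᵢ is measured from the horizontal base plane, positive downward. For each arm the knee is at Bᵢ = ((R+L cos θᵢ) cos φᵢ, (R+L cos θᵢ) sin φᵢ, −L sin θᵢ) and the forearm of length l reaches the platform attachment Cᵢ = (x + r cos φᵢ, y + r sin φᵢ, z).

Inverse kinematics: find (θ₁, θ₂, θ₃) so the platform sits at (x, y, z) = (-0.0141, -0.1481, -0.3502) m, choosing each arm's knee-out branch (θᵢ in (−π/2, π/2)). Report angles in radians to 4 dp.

θ₁ = 0.7851, θ₂ = 1.3955, θ₃ = -0.2622

φ1=0.0° → target in arm frame (-0.0141, -0.1481)
  e−x'=0.1741;  (l²−L²−(e−x')²−y'²−z²)/2L = -0.1244
  √(A²+B²)=0.3911;  θ1 = -1.1094+1.8946 ≈ 0.7851
rotate P by −φ2: (-0.1212, 0.0863, -0.3502)
  A cos θ + B sin θ = C:  0.2812·cos θ + -0.3502·sin θ = -0.2958
  γ=atan2(-0.3502,0.2812)=-0.8942;  ψ=arccos(-0.6586)=2.2897;  θ2=γ+ψ≈1.3955
φ3=240.0° → target in arm frame (0.1353, 0.0618)
  e−x'=0.0247;  (l²−L²−(e−x')²−y'²−z²)/2L = 0.1146
  γ=atan2(-0.3502,0.0247)=-1.5004;  ψ=arccos(0.3265)=1.2382;  θ3=γ+ψ≈-0.2622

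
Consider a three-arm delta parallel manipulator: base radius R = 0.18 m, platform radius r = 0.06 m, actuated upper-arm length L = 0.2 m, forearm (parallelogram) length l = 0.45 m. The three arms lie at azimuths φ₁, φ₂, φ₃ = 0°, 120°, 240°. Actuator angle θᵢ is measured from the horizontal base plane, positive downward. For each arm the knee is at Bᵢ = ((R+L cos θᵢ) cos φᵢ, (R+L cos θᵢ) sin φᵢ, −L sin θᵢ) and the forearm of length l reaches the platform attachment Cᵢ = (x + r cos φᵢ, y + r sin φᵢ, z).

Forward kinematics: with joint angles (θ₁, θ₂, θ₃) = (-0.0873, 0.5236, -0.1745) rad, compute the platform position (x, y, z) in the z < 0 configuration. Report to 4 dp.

φ1=0.0°: virtual centre (0.3192, 0.0000, 0.0174), radius l
φ2=120.0°: virtual centre (-0.1466, 0.2539, -0.1000), radius l
arm 3 at φ=240.0°: (R−r)+L cos θ3 = 0.3170;  centre 3 = (-0.1585, -0.2745, 0.0347)
|centre ₂|²−|centre ₁|² = -0.0062;  |centre ₃|²−|centre ₁|² = -0.0005
linear system: -0.9317x+0.5078y = -0.0062−-0.2349z; -0.9554x+-0.5490y = -0.0005−0.0346z
Cramer: x(z) = 0.0037-0.1118z;  y(z) = -0.0055+0.2575z
quadratic in z: (1.0788)z²+(0.0328)z+(-0.1026)=0, √Δ=0.6662 → z ∈ {-0.3240, 0.2936}; z = -0.3240 (taking z<0)
x = 0.0399, y = -0.0889

(0.0399, -0.0889, -0.3240)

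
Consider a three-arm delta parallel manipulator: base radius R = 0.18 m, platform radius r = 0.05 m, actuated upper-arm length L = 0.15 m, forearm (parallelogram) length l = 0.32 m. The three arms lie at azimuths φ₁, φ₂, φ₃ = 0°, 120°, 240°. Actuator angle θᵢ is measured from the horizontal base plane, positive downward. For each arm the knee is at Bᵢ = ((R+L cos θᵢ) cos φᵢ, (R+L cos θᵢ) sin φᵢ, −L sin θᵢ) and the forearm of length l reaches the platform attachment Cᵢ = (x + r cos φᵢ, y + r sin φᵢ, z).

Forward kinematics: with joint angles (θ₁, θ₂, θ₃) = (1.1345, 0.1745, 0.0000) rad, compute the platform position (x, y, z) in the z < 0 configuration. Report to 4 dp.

O1 = (0.1934·cos0.0°, 0.1934·sin0.0°, -0.1359) = (0.1934, 0.0000, -0.1359)
O2 = (0.2777·cos120.0°, 0.2777·sin120.0°, -0.0260) = (-0.1389, 0.2405, -0.0260)
φ3=240.0°: virtual centre (-0.1400, -0.2425, 0.0000), radius l
subtract pairs → two planes through P
plane₁₂: -0.6645x+0.4810y+0.2198z = 0.0219
det = 0.6430;  x = -0.0334+0.3692z,  y = -0.0005+0.0530z
into |P−O₁|² = l²: 1.1391z² + 0.1044z + -0.0325 = 0;  Δ = 0.1589;  z = -0.2208 or 0.1292 → z<0 root = -0.2208
x = -0.1149, y = -0.0122

(-0.1149, -0.0122, -0.2208)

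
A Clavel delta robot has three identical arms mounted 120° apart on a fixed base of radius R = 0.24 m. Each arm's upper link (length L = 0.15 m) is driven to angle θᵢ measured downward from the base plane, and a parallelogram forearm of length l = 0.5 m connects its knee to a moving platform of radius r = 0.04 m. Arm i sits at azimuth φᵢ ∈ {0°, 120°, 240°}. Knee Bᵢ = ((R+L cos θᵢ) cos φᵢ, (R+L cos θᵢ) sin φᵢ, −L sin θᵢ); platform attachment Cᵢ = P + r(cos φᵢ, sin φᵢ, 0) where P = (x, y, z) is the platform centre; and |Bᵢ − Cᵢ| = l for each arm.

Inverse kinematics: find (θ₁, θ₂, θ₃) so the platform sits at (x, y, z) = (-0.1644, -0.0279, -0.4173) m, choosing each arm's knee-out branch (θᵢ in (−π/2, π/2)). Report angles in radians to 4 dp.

θ₁ = 1.2214, θ₂ = 0.2615, θ₃ = -0.0001

arm 1 (φ=0.0°): x'=-0.1644, y'=-0.0279
  e−x'=0.3644;  (l²−L²−(e−x')²−y'²−z²)/2L = -0.2674
  γ=atan2(-0.4173,0.3644)=-0.8530;  ψ=arccos(-0.4826)=2.0744;  θ1=γ+ψ≈1.2214
φ2=120.0° → target in arm frame (0.0580, 0.1563)
  e−x'=0.1420;  (l²−L²−(e−x')²−y'²−z²)/2L = 0.0292
  θ2 = atan2(B,A) + arccos(C/0.4408) = 0.2615
φ3=240.0° → target in arm frame (0.1064, -0.1284)
  e−x'=0.0936;  (l²−L²−(e−x')²−y'²−z²)/2L = 0.0937
  γ=atan2(-0.4173,0.0936)=-1.3501;  ψ=arccos(0.2190)=1.3500;  θ3=γ+ψ≈-0.0001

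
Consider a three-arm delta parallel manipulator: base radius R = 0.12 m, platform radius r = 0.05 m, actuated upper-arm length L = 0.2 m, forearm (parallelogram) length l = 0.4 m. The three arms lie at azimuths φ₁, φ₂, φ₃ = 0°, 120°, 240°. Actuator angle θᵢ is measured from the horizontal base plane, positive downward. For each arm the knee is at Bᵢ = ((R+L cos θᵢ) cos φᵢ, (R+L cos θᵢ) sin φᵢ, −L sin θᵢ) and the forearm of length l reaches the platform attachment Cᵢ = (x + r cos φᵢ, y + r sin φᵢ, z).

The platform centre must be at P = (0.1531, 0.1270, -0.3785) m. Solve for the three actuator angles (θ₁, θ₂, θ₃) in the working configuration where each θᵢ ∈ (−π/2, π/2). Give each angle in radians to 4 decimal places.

θ₁ = 0.0872, θ₂ = 0.5237, θ₃ = 1.1344

φ1=0.0° → target in arm frame (0.1531, 0.1270)
  e−x'=-0.0831;  (l²−L²−(e−x')²−y'²−z²)/2L = -0.1157
  √(A²+B²)=0.3875;  θ1 = -1.7869+1.8741 ≈ 0.0872
rotate P by −φ2: (0.0334, -0.1961, -0.3785)
  A cos θ + B sin θ = C:  0.0366·cos θ + -0.3785·sin θ = -0.1576
  γ=atan2(-0.3785,0.0366)=-1.4745;  ψ=arccos(-0.4145)=1.9982;  θ2=γ+ψ≈0.5237
rotate P by −φ3: (-0.1865, 0.0691, -0.3785)
  A cos θ + B sin θ = C:  0.2565·cos θ + -0.3785·sin θ = -0.2346
  γ=atan2(-0.3785,0.2565)=-0.9751;  ψ=arccos(-0.5131)=2.1096;  θ3=γ+ψ≈1.1344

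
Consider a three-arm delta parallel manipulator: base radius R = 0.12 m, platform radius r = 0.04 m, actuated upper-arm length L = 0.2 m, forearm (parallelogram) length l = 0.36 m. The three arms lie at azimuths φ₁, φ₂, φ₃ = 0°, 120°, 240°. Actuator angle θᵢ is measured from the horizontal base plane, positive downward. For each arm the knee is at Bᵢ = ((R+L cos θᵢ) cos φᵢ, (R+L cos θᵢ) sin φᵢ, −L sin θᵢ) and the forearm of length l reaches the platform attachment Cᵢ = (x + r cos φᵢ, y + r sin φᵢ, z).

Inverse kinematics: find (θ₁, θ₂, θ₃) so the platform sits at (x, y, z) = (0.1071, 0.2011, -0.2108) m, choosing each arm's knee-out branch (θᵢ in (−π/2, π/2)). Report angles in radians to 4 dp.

rotate P by −φ1: (0.1071, 0.2011, -0.2108)
  A cos θ + B sin θ = C:  -0.0271·cos θ + -0.2108·sin θ = 0.0100
  θ1 = atan2(B,A) + arccos(C/0.2125) = -0.1748
φ2=120.0° → target in arm frame (0.1206, -0.1933)
  A=-0.0406, B=-0.2108, C=(l²−L²−A²−y'²−z²)/(2L)=0.0154
  √(A²+B²)=0.2147;  θ2 = -1.7611+1.4991 ≈ -0.2620
φ3=240.0° → target in arm frame (-0.2277, -0.0078)
  A=0.3077, B=-0.2108, C=(l²−L²−A²−y'²−z²)/(2L)=-0.1240
  θ3 = atan2(B,A) + arccos(C/0.3730) = 1.3089

θ₁ = -0.1748, θ₂ = -0.2620, θ₃ = 1.3089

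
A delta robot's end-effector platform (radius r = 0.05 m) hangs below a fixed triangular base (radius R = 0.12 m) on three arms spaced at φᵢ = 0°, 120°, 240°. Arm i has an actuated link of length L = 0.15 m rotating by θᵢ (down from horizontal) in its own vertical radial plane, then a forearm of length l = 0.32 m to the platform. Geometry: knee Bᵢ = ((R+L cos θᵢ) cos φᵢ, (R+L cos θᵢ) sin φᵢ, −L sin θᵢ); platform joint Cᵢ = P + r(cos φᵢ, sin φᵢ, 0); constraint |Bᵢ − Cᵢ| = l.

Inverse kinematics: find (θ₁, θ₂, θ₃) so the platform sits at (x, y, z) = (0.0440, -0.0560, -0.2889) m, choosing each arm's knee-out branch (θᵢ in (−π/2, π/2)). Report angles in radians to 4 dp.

arm 1 (φ=0.0°): x'=0.0440, y'=-0.0560
  e−x'=0.0260;  (l²−L²−(e−x')²−y'²−z²)/2L = -0.0246
  γ=atan2(-0.2889,0.0260)=-1.4810;  ψ=arccos(-0.0848)=1.6557;  θ1=γ+ψ≈0.1746
rotate P by −φ2: (-0.0705, -0.0101, -0.2889)
  A cos θ + B sin θ = C:  0.1405·cos θ + -0.2889·sin θ = -0.0780
  θ2 = atan2(B,A) + arccos(C/0.3213) = 0.6979
rotate P by −φ3: (0.0265, 0.0661, -0.2889)
  A cos θ + B sin θ = C:  0.0435·cos θ + -0.2889·sin θ = -0.0328
  γ=atan2(-0.2889,0.0435)=-1.4213;  ψ=arccos(-0.1121)=1.6831;  θ3=γ+ψ≈0.2618

θ₁ = 0.1746, θ₂ = 0.6979, θ₃ = 0.2618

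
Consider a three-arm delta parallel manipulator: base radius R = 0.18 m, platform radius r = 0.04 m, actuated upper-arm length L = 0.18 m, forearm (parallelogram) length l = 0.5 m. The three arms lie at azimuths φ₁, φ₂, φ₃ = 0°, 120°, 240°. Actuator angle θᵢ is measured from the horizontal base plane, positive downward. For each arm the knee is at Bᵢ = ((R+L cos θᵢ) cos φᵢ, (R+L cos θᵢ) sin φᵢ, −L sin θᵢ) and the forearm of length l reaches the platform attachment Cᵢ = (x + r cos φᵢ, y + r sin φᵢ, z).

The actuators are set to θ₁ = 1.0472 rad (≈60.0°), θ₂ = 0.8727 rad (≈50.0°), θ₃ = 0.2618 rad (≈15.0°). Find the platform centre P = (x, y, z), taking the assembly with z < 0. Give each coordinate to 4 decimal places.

(-0.1014, -0.1059, -0.5150)

φ1=0.0°: virtual centre (0.2300, 0.0000, -0.1559), radius l
centre 2 = (0.2557·cos120.0°, 0.2557·sin120.0°, -0.1379) = (-0.1278, 0.2214, -0.1379)
φ3=240.0°: virtual centre (-0.1569, -0.2718, -0.0466), radius l
subtract pairs → two planes through P
plane₁₂: -0.7157x+0.4429y+0.0360z = 0.0072
Cramer: x(z) = -0.0196+0.1590z;  y(z) = -0.0154+0.1757z
sphere 1 gives Az²+Bz+C=0 with A=1.0562, B=0.2270, C=-0.1632;  B²−4AC=0.7409;  roots -0.5150, 0.3000;  negative root z = -0.5150
x = -0.1014, y = -0.1059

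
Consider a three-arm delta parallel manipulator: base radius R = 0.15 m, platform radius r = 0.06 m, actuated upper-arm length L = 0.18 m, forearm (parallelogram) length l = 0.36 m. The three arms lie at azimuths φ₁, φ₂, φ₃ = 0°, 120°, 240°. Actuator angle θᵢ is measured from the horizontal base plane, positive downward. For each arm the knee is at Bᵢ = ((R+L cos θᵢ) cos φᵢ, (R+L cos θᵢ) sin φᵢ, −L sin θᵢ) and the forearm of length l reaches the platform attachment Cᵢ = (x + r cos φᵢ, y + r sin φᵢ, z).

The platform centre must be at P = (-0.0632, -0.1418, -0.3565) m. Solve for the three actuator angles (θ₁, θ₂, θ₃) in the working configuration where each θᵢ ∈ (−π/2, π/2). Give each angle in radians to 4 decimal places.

θ₁ = 0.9597, θ₂ = 1.0470, θ₃ = 0.0874

φ1=0.0° → target in arm frame (-0.0632, -0.1418)
  A=0.1532, B=-0.3565, C=(l²−L²−A²−y'²−z²)/(2L)=-0.2041
  θ1 = atan2(B,A) + arccos(C/0.3880) = 0.9597
arm 2 (φ=120.0°): x'=-0.0912, y'=0.1256
  A cos θ + B sin θ = C:  0.1812·cos θ + -0.3565·sin θ = -0.2181
  θ2 = atan2(B,A) + arccos(C/0.3999) = 1.0470
arm 3 (φ=240.0°): x'=0.1544, y'=0.0162
  e−x'=-0.0644;  (l²−L²−(e−x')²−y'²−z²)/2L = -0.0953
  γ=atan2(-0.3565,-0.0644)=-1.7495;  ψ=arccos(-0.2630)=1.8369;  θ3=γ+ψ≈0.0874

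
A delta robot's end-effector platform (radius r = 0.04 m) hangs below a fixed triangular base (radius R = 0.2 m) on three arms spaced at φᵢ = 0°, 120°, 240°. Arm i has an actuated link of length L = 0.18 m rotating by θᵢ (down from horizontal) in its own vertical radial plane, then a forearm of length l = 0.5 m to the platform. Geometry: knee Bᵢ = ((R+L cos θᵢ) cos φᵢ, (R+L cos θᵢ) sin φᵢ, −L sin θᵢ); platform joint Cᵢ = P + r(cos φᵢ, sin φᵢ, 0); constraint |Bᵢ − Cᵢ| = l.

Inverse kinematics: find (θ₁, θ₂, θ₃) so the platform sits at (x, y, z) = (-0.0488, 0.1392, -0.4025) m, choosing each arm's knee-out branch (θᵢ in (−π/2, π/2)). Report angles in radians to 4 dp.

φ1=0.0° → target in arm frame (-0.0488, 0.1392)
  e−x'=0.2088;  (l²−L²−(e−x')²−y'²−z²)/2L = -0.0205
  γ=atan2(-0.4025,0.2088)=-1.0923;  ψ=arccos(-0.0452)=1.6160;  θ1=γ+ψ≈0.5238
arm 2 (φ=120.0°): x'=0.1450, y'=-0.0273
  A=0.0150, B=-0.4025, C=(l²−L²−A²−y'²−z²)/(2L)=0.1517
  θ2 = atan2(B,A) + arccos(C/0.4028) = -0.3488
rotate P by −φ3: (-0.0962, -0.1119, -0.4025)
  A=0.2562, B=-0.4025, C=(l²−L²−A²−y'²−z²)/(2L)=-0.0626
  γ=atan2(-0.4025,0.2562)=-1.0040;  ψ=arccos(-0.1312)=1.7024;  θ3=γ+ψ≈0.6983

θ₁ = 0.5238, θ₂ = -0.3488, θ₃ = 0.6983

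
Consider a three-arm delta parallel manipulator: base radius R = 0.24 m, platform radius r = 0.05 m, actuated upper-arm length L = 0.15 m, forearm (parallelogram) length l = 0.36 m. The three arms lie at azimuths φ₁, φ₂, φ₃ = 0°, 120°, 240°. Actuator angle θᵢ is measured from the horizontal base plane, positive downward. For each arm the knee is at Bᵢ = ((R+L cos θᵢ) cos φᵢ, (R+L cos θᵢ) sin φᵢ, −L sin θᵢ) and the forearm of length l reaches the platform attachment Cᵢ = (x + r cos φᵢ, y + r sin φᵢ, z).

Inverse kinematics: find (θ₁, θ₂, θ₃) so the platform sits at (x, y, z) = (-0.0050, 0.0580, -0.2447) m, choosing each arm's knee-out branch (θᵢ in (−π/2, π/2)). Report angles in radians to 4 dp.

rotate P by −φ1: (-0.0050, 0.0580, -0.2447)
  A=0.1950, B=-0.2447, C=(l²−L²−A²−y'²−z²)/(2L)=0.0194
  γ=atan2(-0.2447,0.1950)=-0.8980;  ψ=arccos(0.0621)=1.5086;  θ1=γ+ψ≈0.6107
φ2=120.0° → target in arm frame (0.0527, -0.0247)
  A=0.1373, B=-0.2447, C=(l²−L²−A²−y'²−z²)/(2L)=0.0926
  θ2 = atan2(B,A) + arccos(C/0.2806) = 0.1750
φ3=240.0° → target in arm frame (-0.0477, -0.0333)
  A cos θ + B sin θ = C:  0.2377·cos θ + -0.2447·sin θ = -0.0347
  γ=atan2(-0.2447,0.2377)=-0.7998;  ψ=arccos(-0.1017)=1.6726;  θ3=γ+ψ≈0.8728

θ₁ = 0.6107, θ₂ = 0.1750, θ₃ = 0.8728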